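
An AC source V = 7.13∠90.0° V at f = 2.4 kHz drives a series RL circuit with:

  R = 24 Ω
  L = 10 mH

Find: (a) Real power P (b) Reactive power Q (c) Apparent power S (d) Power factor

Step 1 — Angular frequency: ω = 2π·f = 2π·2400 = 1.508e+04 rad/s.
Step 2 — Component impedances:
  R: Z = R = 24 Ω
  L: Z = jωL = j·1.508e+04·0.01 = 0 + j150.8 Ω
Step 3 — Series combination: Z_total = R + L = 24 + j150.8 Ω = 152.7∠81.0° Ω.
Step 4 — Source phasor: V = 7.13∠90.0° V = 0 + j7.13 V.
Step 5 — Current: I = V / Z = 0.04611 + j0.007339 A = 0.04669∠9.0° A.
Step 6 — Complex power: S = V·I* = 0.05233 + j0.3288 VA.
Step 7 — Real power: P = Re(S) = 0.05233 W.
Step 8 — Reactive power: Q = Im(S) = 0.3288 VAR.
Step 9 — Apparent power: |S| = 0.3329 VA.
Step 10 — Power factor: PF = P/|S| = 0.1572 (lagging).

(a) P = 0.05233 W  (b) Q = 0.3288 VAR  (c) S = 0.3329 VA  (d) PF = 0.1572 (lagging)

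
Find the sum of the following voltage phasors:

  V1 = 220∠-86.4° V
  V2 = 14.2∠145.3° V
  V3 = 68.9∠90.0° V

Step 1 — Convert each phasor to rectangular form:
  V1 = 220·(cos(-86.4°) + j·sin(-86.4°)) = 13.81 - j219.6 V
  V2 = 14.2·(cos(145.3°) + j·sin(145.3°)) = -11.67 + j8.084 V
  V3 = 68.9·(cos(90.0°) + j·sin(90.0°)) = 0 + j68.9 V
Step 2 — Sum components: V_total = 2.139 - j142.6 V.
Step 3 — Convert to polar: |V_total| = 142.6 V, ∠V_total = -89.1°.

V_total = 142.6∠-89.1° V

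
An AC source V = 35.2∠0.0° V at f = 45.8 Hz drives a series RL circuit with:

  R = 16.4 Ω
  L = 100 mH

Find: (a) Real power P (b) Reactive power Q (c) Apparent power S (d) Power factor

Step 1 — Angular frequency: ω = 2π·f = 2π·45.8 = 287.8 rad/s.
Step 2 — Component impedances:
  R: Z = R = 16.4 Ω
  L: Z = jωL = j·287.8·0.1 = 0 + j28.78 Ω
Step 3 — Series combination: Z_total = R + L = 16.4 + j28.78 Ω = 33.12∠60.3° Ω.
Step 4 — Source phasor: V = 35.2∠0.0° V = 35.2 V.
Step 5 — Current: I = V / Z = 0.5262 - j0.9233 A = 1.063∠-60.3° A.
Step 6 — Complex power: S = V·I* = 18.52 + j32.5 VA.
Step 7 — Real power: P = Re(S) = 18.52 W.
Step 8 — Reactive power: Q = Im(S) = 32.5 VAR.
Step 9 — Apparent power: |S| = 37.41 VA.
Step 10 — Power factor: PF = P/|S| = 0.4951 (lagging).

(a) P = 18.52 W  (b) Q = 32.5 VAR  (c) S = 37.41 VA  (d) PF = 0.4951 (lagging)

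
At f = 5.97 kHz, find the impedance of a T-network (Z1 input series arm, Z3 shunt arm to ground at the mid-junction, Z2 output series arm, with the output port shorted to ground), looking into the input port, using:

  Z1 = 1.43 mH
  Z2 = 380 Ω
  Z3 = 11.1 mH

Step 1 — Angular frequency: ω = 2π·f = 2π·5970 = 3.751e+04 rad/s.
Step 2 — Component impedances:
  Z1: Z = jωL = j·3.751e+04·0.00143 = 0 + j53.64 Ω
  Z2: Z = R = 380 Ω
  Z3: Z = jωL = j·3.751e+04·0.0111 = 0 + j416.4 Ω
Step 3 — With the output port shorted to ground, the output series arm Z2 runs from the junction to ground; the shunt arm Z3 also runs from the junction to ground. They appear in parallel: Z3 || Z2 = 207.3 + j189.2 Ω.
Step 4 — Series with input arm Z1: Z_in = Z1 + (Z3 || Z2) = 207.3 + j242.8 Ω = 319.3∠49.5° Ω.

Z = 207.3 + j242.8 Ω = 319.3∠49.5° Ω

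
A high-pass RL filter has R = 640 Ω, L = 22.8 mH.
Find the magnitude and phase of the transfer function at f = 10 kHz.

Step 1 — Angular frequency: ω = 2π·1e+04 = 6.283e+04 rad/s.
Step 2 — Transfer function: H(jω) = jωL/(R + jωL).
Step 3 — Numerator jωL = j·1433; denominator R + jωL = 640 + j1433.
Step 4 — H = 0.8336 + j0.3724.
Step 5 — Magnitude: |H| = 0.913 (-0.8 dB); phase: φ = 24.1°.

|H| = 0.913 (-0.8 dB), φ = 24.1°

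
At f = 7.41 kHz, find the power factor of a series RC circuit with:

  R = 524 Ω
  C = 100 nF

Step 1 — Angular frequency: ω = 2π·f = 2π·7410 = 4.656e+04 rad/s.
Step 2 — Component impedances:
  R: Z = R = 524 Ω
  C: Z = 1/(jωC) = -j/(ω·C) = 0 - j214.8 Ω
Step 3 — Series combination: Z_total = R + C = 524 - j214.8 Ω = 566.3∠-22.3° Ω.
Step 4 — Power factor: PF = cos(φ) = Re(Z)/|Z| = 524/566.3 = 0.9253.
Step 5 — Type: Im(Z) = -214.8 ⇒ leading (phase φ = -22.3°).

PF = 0.9253 (leading, φ = -22.3°)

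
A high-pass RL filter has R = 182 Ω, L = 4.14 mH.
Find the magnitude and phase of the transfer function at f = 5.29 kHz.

Step 1 — Angular frequency: ω = 2π·5290 = 3.324e+04 rad/s.
Step 2 — Transfer function: H(jω) = jωL/(R + jωL).
Step 3 — Numerator jωL = j·137.6; denominator R + jωL = 182 + j137.6.
Step 4 — H = 0.3637 + j0.4811.
Step 5 — Magnitude: |H| = 0.6031 (-4.4 dB); phase: φ = 52.9°.

|H| = 0.6031 (-4.4 dB), φ = 52.9°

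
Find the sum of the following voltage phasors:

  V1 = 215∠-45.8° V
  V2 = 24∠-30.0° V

Step 1 — Convert each phasor to rectangular form:
  V1 = 215·(cos(-45.8°) + j·sin(-45.8°)) = 149.9 - j154.1 V
  V2 = 24·(cos(-30.0°) + j·sin(-30.0°)) = 20.78 - j12 V
Step 2 — Sum components: V_total = 170.7 - j166.1 V.
Step 3 — Convert to polar: |V_total| = 238.2 V, ∠V_total = -44.2°.

V_total = 238.2∠-44.2° V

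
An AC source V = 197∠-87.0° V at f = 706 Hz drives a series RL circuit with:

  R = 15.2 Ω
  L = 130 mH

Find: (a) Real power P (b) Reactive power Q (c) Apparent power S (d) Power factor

Step 1 — Angular frequency: ω = 2π·f = 2π·706 = 4436 rad/s.
Step 2 — Component impedances:
  R: Z = R = 15.2 Ω
  L: Z = jωL = j·4436·0.13 = 0 + j576.7 Ω
Step 3 — Series combination: Z_total = R + L = 15.2 + j576.7 Ω = 576.9∠88.5° Ω.
Step 4 — Source phasor: V = 197∠-87.0° V = 10.31 - j196.7 V.
Step 5 — Current: I = V / Z = -0.3404 - j0.02685 A = 0.3415∠-175.5° A.
Step 6 — Complex power: S = V·I* = 1.773 + j67.25 VA.
Step 7 — Real power: P = Re(S) = 1.773 W.
Step 8 — Reactive power: Q = Im(S) = 67.25 VAR.
Step 9 — Apparent power: |S| = 67.28 VA.
Step 10 — Power factor: PF = P/|S| = 0.02635 (lagging).

(a) P = 1.773 W  (b) Q = 67.25 VAR  (c) S = 67.28 VA  (d) PF = 0.02635 (lagging)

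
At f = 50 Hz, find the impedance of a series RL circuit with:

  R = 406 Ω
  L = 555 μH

Step 1 — Angular frequency: ω = 2π·f = 2π·50 = 314.2 rad/s.
Step 2 — Component impedances:
  R: Z = R = 406 Ω
  L: Z = jωL = j·314.2·0.000555 = 0 + j0.1744 Ω
Step 3 — Series combination: Z_total = R + L = 406 + j0.1744 Ω = 406∠0.0° Ω.

Z = 406 + j0.1744 Ω = 406∠0.0° Ω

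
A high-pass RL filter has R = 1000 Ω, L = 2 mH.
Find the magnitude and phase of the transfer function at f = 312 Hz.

Step 1 — Angular frequency: ω = 2π·312 = 1960 rad/s.
Step 2 — Transfer function: H(jω) = jωL/(R + jωL).
Step 3 — Numerator jωL = j·3.921; denominator R + jωL = 1000 + j3.921.
Step 4 — H = 1.537e-05 + j0.003921.
Step 5 — Magnitude: |H| = 0.003921 (-48.1 dB); phase: φ = 89.8°.

|H| = 0.003921 (-48.1 dB), φ = 89.8°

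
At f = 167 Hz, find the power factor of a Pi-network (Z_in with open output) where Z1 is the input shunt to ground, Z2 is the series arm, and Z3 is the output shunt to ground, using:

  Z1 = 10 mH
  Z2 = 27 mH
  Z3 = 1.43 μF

Step 1 — Angular frequency: ω = 2π·f = 2π·167 = 1049 rad/s.
Step 2 — Component impedances:
  Z1: Z = jωL = j·1049·0.01 = 0 + j10.49 Ω
  Z2: Z = jωL = j·1049·0.027 = 0 + j28.33 Ω
  Z3: Z = 1/(jωC) = -j/(ω·C) = 0 - j666.5 Ω
Step 3 — With open output, the series arm Z2 and the output shunt Z3 appear in series to ground: Z2 + Z3 = 0 - j638.1 Ω.
Step 4 — Parallel with input shunt Z1: Z_in = Z1 || (Z2 + Z3) = 0 + j10.67 Ω = 10.67∠90.0° Ω.
Step 5 — Power factor: PF = cos(φ) = Re(Z)/|Z| = -0/10.67 = -0.
Step 6 — Type: Im(Z) = 10.67 ⇒ lagging (phase φ = 90.0°).

PF = -0 (lagging, φ = 90.0°)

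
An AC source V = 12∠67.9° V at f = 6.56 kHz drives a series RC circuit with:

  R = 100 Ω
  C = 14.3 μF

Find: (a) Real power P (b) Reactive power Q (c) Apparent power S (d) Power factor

Step 1 — Angular frequency: ω = 2π·f = 2π·6560 = 4.122e+04 rad/s.
Step 2 — Component impedances:
  R: Z = R = 100 Ω
  C: Z = 1/(jωC) = -j/(ω·C) = 0 - j1.697 Ω
Step 3 — Series combination: Z_total = R + C = 100 - j1.697 Ω = 100∠-1.0° Ω.
Step 4 — Source phasor: V = 12∠67.9° V = 4.515 + j11.12 V.
Step 5 — Current: I = V / Z = 0.04325 + j0.1119 A = 0.12∠68.9° A.
Step 6 — Complex power: S = V·I* = 1.44 - j0.02442 VA.
Step 7 — Real power: P = Re(S) = 1.44 W.
Step 8 — Reactive power: Q = Im(S) = -0.02442 VAR.
Step 9 — Apparent power: |S| = 1.44 VA.
Step 10 — Power factor: PF = P/|S| = 0.9999 (leading).

(a) P = 1.44 W  (b) Q = -0.02442 VAR  (c) S = 1.44 VA  (d) PF = 0.9999 (leading)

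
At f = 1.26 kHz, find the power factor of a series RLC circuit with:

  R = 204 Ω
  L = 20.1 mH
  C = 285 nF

Step 1 — Angular frequency: ω = 2π·f = 2π·1260 = 7917 rad/s.
Step 2 — Component impedances:
  R: Z = R = 204 Ω
  L: Z = jωL = j·7917·0.0201 = 0 + j159.1 Ω
  C: Z = 1/(jωC) = -j/(ω·C) = 0 - j443.2 Ω
Step 3 — Series combination: Z_total = R + L + C = 204 - j284.1 Ω = 349.7∠-54.3° Ω.
Step 4 — Power factor: PF = cos(φ) = Re(Z)/|Z| = 204/349.74 = 0.5833.
Step 5 — Type: Im(Z) = -284.1 ⇒ leading (phase φ = -54.3°).

PF = 0.5833 (leading, φ = -54.3°)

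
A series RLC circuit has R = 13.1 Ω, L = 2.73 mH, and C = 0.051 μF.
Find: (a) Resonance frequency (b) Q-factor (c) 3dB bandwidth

Step 1 — Resonance: ω₀ = 1/√(LC) = 1/√(0.00273·5.1e-08) = 8.475e+04 rad/s.
Step 2 — f₀ = ω₀/(2π) = 1.349e+04 Hz.
Step 3 — Series Q: Q = ω₀L/R = 8.475e+04·0.00273/13.1 = 17.66.
Step 4 — Bandwidth: Δω = ω₀/Q = 4799 rad/s; BW = Δω/(2π) = 763.7 Hz.

(a) f₀ = 1.349e+04 Hz  (b) Q = 17.66  (c) BW = 763.7 Hz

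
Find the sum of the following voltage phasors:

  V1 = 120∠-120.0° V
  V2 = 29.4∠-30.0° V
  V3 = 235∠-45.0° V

Step 1 — Convert each phasor to rectangular form:
  V1 = 120·(cos(-120.0°) + j·sin(-120.0°)) = -60 - j103.9 V
  V2 = 29.4·(cos(-30.0°) + j·sin(-30.0°)) = 25.46 - j14.7 V
  V3 = 235·(cos(-45.0°) + j·sin(-45.0°)) = 166.2 - j166.2 V
Step 2 — Sum components: V_total = 131.6 - j284.8 V.
Step 3 — Convert to polar: |V_total| = 313.7 V, ∠V_total = -65.2°.

V_total = 313.7∠-65.2° V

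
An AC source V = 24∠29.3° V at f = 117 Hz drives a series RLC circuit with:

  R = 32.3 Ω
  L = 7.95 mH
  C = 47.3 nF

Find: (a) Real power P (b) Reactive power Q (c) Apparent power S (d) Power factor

Step 1 — Angular frequency: ω = 2π·f = 2π·117 = 735.1 rad/s.
Step 2 — Component impedances:
  R: Z = R = 32.3 Ω
  L: Z = jωL = j·735.1·0.00795 = 0 + j5.844 Ω
  C: Z = 1/(jωC) = -j/(ω·C) = 0 - j2.876e+04 Ω
Step 3 — Series combination: Z_total = R + L + C = 32.3 - j2.875e+04 Ω = 2.875e+04∠-89.9° Ω.
Step 4 — Source phasor: V = 24∠29.3° V = 20.93 + j11.75 V.
Step 5 — Current: I = V / Z = -0.0004077 + j0.0007284 A = 0.0008347∠119.2° A.
Step 6 — Complex power: S = V·I* = 2.25e-05 - j0.02003 VA.
Step 7 — Real power: P = Re(S) = 2.25e-05 W.
Step 8 — Reactive power: Q = Im(S) = -0.02003 VAR.
Step 9 — Apparent power: |S| = 0.02003 VA.
Step 10 — Power factor: PF = P/|S| = 0.001123 (leading).

(a) P = 2.25e-05 W  (b) Q = -0.02003 VAR  (c) S = 0.02003 VA  (d) PF = 0.001123 (leading)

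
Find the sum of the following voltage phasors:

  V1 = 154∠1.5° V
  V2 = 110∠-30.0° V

Step 1 — Convert each phasor to rectangular form:
  V1 = 154·(cos(1.5°) + j·sin(1.5°)) = 153.9 + j4.031 V
  V2 = 110·(cos(-30.0°) + j·sin(-30.0°)) = 95.26 - j55 V
Step 2 — Sum components: V_total = 249.2 - j50.97 V.
Step 3 — Convert to polar: |V_total| = 254.4 V, ∠V_total = -11.6°.

V_total = 254.4∠-11.6° V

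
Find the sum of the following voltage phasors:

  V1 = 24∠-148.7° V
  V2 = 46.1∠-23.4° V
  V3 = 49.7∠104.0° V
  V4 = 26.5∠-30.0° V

Step 1 — Convert each phasor to rectangular form:
  V1 = 24·(cos(-148.7°) + j·sin(-148.7°)) = -20.51 - j12.47 V
  V2 = 46.1·(cos(-23.4°) + j·sin(-23.4°)) = 42.31 - j18.31 V
  V3 = 49.7·(cos(104.0°) + j·sin(104.0°)) = -12.02 + j48.22 V
  V4 = 26.5·(cos(-30.0°) + j·sin(-30.0°)) = 22.95 - j13.25 V
Step 2 — Sum components: V_total = 32.73 + j4.197 V.
Step 3 — Convert to polar: |V_total| = 33 V, ∠V_total = 7.3°.

V_total = 33∠7.3° V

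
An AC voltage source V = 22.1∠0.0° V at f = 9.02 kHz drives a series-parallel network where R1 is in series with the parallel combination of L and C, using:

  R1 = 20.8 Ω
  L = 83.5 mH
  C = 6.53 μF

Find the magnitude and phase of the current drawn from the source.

Step 1 — Angular frequency: ω = 2π·f = 2π·9020 = 5.667e+04 rad/s.
Step 2 — Component impedances:
  R1: Z = R = 20.8 Ω
  L: Z = jωL = j·5.667e+04·0.0835 = 0 + j4732 Ω
  C: Z = 1/(jωC) = -j/(ω·C) = 0 - j2.702 Ω
Step 3 — Parallel branch: L || C = 1/(1/L + 1/C) = 0 - j2.704 Ω.
Step 4 — Series with R1: Z_total = R1 + (L || C) = 20.8 - j2.704 Ω = 20.97∠-7.4° Ω.
Step 5 — Source phasor: V = 22.1∠0.0° V = 22.1 V.
Step 6 — Ohm's law: I = V / Z_total = (22.1) / (20.8 - j2.704) = 1.045 + j0.1358 A.
Step 7 — Convert to polar: |I| = 1.054 A, ∠I = 7.4°.

I = 1.054∠7.4° A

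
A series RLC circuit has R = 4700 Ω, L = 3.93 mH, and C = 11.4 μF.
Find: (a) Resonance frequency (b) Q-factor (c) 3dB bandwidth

Step 1 — Resonance condition Im(Z)=0 gives ω₀ = 1/√(LC).
Step 2 — ω₀ = 1/√(0.00393·1.14e-05) = 4724 rad/s.
Step 3 — f₀ = ω₀/(2π) = 751.9 Hz.
Step 4 — Series Q: Q = ω₀L/R = 4724·0.00393/4700 = 0.00395.
Step 5 — 3dB bandwidth: Δω = ω₀/Q = 1.196e+06 rad/s; BW = Δω/(2π) = 1.903e+05 Hz.

(a) f₀ = 751.9 Hz  (b) Q = 0.00395  (c) BW = 1.903e+05 Hz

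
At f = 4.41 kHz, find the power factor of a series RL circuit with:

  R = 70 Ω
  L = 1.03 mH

Step 1 — Angular frequency: ω = 2π·f = 2π·4410 = 2.771e+04 rad/s.
Step 2 — Component impedances:
  R: Z = R = 70 Ω
  L: Z = jωL = j·2.771e+04·0.00103 = 0 + j28.54 Ω
Step 3 — Series combination: Z_total = R + L = 70 + j28.54 Ω = 75.59∠22.2° Ω.
Step 4 — Power factor: PF = cos(φ) = Re(Z)/|Z| = 70/75.59 = 0.926.
Step 5 — Type: Im(Z) = 28.54 ⇒ lagging (phase φ = 22.2°).

PF = 0.926 (lagging, φ = 22.2°)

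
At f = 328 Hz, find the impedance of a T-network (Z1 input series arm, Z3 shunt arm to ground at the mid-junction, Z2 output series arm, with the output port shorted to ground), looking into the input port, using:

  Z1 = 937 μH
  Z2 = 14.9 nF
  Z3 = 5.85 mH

Step 1 — Angular frequency: ω = 2π·f = 2π·328 = 2061 rad/s.
Step 2 — Component impedances:
  Z1: Z = jωL = j·2061·0.000937 = 0 + j1.931 Ω
  Z2: Z = 1/(jωC) = -j/(ω·C) = 0 - j3.257e+04 Ω
  Z3: Z = jωL = j·2061·0.00585 = 0 + j12.06 Ω
Step 3 — With the output port shorted to ground, the output series arm Z2 runs from the junction to ground; the shunt arm Z3 also runs from the junction to ground. They appear in parallel: Z3 || Z2 = 0 + j12.06 Ω.
Step 4 — Series with input arm Z1: Z_in = Z1 + (Z3 || Z2) = 0 + j13.99 Ω = 13.99∠90.0° Ω.

Z = 0 + j13.99 Ω = 13.99∠90.0° Ω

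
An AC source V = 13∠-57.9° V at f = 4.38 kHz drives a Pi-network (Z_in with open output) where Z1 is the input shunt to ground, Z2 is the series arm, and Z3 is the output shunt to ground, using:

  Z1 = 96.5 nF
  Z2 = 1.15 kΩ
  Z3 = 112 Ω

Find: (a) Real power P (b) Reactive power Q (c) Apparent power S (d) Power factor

Step 1 — Angular frequency: ω = 2π·f = 2π·4380 = 2.752e+04 rad/s.
Step 2 — Component impedances:
  Z1: Z = 1/(jωC) = -j/(ω·C) = 0 - j376.5 Ω
  Z2: Z = R = 1150 Ω
  Z3: Z = R = 112 Ω
Step 3 — With open output, the series arm Z2 and the output shunt Z3 appear in series to ground: Z2 + Z3 = 1262 Ω.
Step 4 — Parallel with input shunt Z1: Z_in = Z1 || (Z2 + Z3) = 103.2 - j345.8 Ω = 360.8∠-73.4° Ω.
Step 5 — Source phasor: V = 13∠-57.9° V = 6.908 - j11.01 V.
Step 6 — Current: I = V / Z = 0.03472 + j0.00962 A = 0.03603∠15.5° A.
Step 7 — Complex power: S = V·I* = 0.1339 - j0.4488 VA.
Step 8 — Real power: P = Re(S) = 0.1339 W.
Step 9 — Reactive power: Q = Im(S) = -0.4488 VAR.
Step 10 — Apparent power: |S| = 0.4684 VA.
Step 11 — Power factor: PF = P/|S| = 0.2859 (leading).

(a) P = 0.1339 W  (b) Q = -0.4488 VAR  (c) S = 0.4684 VA  (d) PF = 0.2859 (leading)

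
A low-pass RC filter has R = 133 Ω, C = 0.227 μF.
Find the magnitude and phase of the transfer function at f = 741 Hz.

Step 1 — Angular frequency: ω = 2π·741 = 4656 rad/s.
Step 2 — Transfer function: H(jω) = 1/(1 + jωRC).
Step 3 — Denominator: 1 + jωRC = 1 + j·4656·133·2.27e-07 = 1 + j0.1406.
Step 4 — H = 0.9806 - j0.1378.
Step 5 — Magnitude: |H| = 0.9903 (-0.1 dB); phase: φ = -8.0°.

|H| = 0.9903 (-0.1 dB), φ = -8.0°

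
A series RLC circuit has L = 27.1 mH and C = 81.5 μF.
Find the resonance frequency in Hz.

Step 1 — Resonance condition Im(Z)=0 gives ω₀ = 1/√(LC).
Step 2 — ω₀ = 1/√(0.0271·8.15e-05) = 672.9 rad/s.
Step 3 — f₀ = ω₀/(2π) = 107.1 Hz.

f₀ = 107.1 Hz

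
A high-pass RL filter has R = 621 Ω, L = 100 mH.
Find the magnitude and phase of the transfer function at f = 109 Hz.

Step 1 — Angular frequency: ω = 2π·109 = 684.9 rad/s.
Step 2 — Transfer function: H(jω) = jωL/(R + jωL).
Step 3 — Numerator jωL = j·68.49; denominator R + jωL = 621 + j68.49.
Step 4 — H = 0.01202 + j0.109.
Step 5 — Magnitude: |H| = 0.1096 (-19.2 dB); phase: φ = 83.7°.

|H| = 0.1096 (-19.2 dB), φ = 83.7°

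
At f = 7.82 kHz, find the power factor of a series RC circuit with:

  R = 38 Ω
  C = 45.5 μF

Step 1 — Angular frequency: ω = 2π·f = 2π·7820 = 4.913e+04 rad/s.
Step 2 — Component impedances:
  R: Z = R = 38 Ω
  C: Z = 1/(jωC) = -j/(ω·C) = 0 - j0.4473 Ω
Step 3 — Series combination: Z_total = R + C = 38 - j0.4473 Ω = 38∠-0.7° Ω.
Step 4 — Power factor: PF = cos(φ) = Re(Z)/|Z| = 38/38.003 = 0.9999.
Step 5 — Type: Im(Z) = -0.4473 ⇒ leading (phase φ = -0.7°).

PF = 0.9999 (leading, φ = -0.7°)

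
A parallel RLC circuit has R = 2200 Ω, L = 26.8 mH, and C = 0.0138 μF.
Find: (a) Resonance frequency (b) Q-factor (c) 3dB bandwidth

Step 1 — Resonance: ω₀ = 1/√(LC) = 1/√(0.0268·1.38e-08) = 5.2e+04 rad/s.
Step 2 — f₀ = ω₀/(2π) = 8276 Hz.
Step 3 — Parallel Q: Q = R/(ω₀L) = 2200/(5.2e+04·0.0268) = 1.579.
Step 4 — Bandwidth: Δω = ω₀/Q = 3.294e+04 rad/s; BW = Δω/(2π) = 5242 Hz.

(a) f₀ = 8276 Hz  (b) Q = 1.579  (c) BW = 5242 Hz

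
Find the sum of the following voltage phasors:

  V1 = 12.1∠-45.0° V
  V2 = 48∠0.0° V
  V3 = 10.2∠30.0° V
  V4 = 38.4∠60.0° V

Step 1 — Convert each phasor to rectangular form:
  V1 = 12.1·(cos(-45.0°) + j·sin(-45.0°)) = 8.556 - j8.556 V
  V2 = 48·(cos(0.0°) + j·sin(0.0°)) = 48 V
  V3 = 10.2·(cos(30.0°) + j·sin(30.0°)) = 8.833 + j5.1 V
  V4 = 38.4·(cos(60.0°) + j·sin(60.0°)) = 19.2 + j33.26 V
Step 2 — Sum components: V_total = 84.59 + j29.8 V.
Step 3 — Convert to polar: |V_total| = 89.68 V, ∠V_total = 19.4°.

V_total = 89.68∠19.4° V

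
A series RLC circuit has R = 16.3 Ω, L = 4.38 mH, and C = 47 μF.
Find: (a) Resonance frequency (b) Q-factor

Step 1 — Resonance condition Im(Z)=0 gives ω₀ = 1/√(LC).
Step 2 — ω₀ = 1/√(0.00438·4.7e-05) = 2204 rad/s.
Step 3 — f₀ = ω₀/(2π) = 350.8 Hz.
Step 4 — Series Q: Q = ω₀L/R = 2204·0.00438/16.3 = 0.5922.

(a) f₀ = 350.8 Hz  (b) Q = 0.5922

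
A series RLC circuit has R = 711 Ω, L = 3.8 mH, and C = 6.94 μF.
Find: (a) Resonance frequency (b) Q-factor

Step 1 — Resonance condition Im(Z)=0 gives ω₀ = 1/√(LC).
Step 2 — ω₀ = 1/√(0.0038·6.94e-06) = 6158 rad/s.
Step 3 — f₀ = ω₀/(2π) = 980.1 Hz.
Step 4 — Series Q: Q = ω₀L/R = 6158·0.0038/711 = 0.03291.

(a) f₀ = 980.1 Hz  (b) Q = 0.03291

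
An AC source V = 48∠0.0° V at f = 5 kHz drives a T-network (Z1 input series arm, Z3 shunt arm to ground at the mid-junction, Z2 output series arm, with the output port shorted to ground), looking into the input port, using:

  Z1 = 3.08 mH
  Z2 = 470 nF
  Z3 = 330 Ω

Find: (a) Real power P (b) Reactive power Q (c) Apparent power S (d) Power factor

Step 1 — Angular frequency: ω = 2π·f = 2π·5000 = 3.142e+04 rad/s.
Step 2 — Component impedances:
  Z1: Z = jωL = j·3.142e+04·0.00308 = 0 + j96.76 Ω
  Z2: Z = 1/(jωC) = -j/(ω·C) = 0 - j67.73 Ω
  Z3: Z = R = 330 Ω
Step 3 — With the output port shorted to ground, the output series arm Z2 runs from the junction to ground; the shunt arm Z3 also runs from the junction to ground. They appear in parallel: Z3 || Z2 = 13.34 - j64.99 Ω.
Step 4 — Series with input arm Z1: Z_in = Z1 + (Z3 || Z2) = 13.34 + j31.77 Ω = 34.46∠67.2° Ω.
Step 5 — Source phasor: V = 48∠0.0° V = 48 V.
Step 6 — Current: I = V / Z = 0.5392 - j1.284 A = 1.393∠-67.2° A.
Step 7 — Complex power: S = V·I* = 25.88 + j61.65 VA.
Step 8 — Real power: P = Re(S) = 25.88 W.
Step 9 — Reactive power: Q = Im(S) = 61.65 VAR.
Step 10 — Apparent power: |S| = 66.86 VA.
Step 11 — Power factor: PF = P/|S| = 0.3871 (lagging).

(a) P = 25.88 W  (b) Q = 61.65 VAR  (c) S = 66.86 VA  (d) PF = 0.3871 (lagging)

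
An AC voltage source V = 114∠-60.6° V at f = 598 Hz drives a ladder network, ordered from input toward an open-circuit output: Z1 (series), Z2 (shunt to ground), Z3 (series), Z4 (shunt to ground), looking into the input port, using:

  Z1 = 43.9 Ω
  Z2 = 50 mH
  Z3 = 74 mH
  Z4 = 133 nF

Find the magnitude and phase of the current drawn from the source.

Step 1 — Angular frequency: ω = 2π·f = 2π·598 = 3757 rad/s.
Step 2 — Component impedances:
  Z1: Z = R = 43.9 Ω
  Z2: Z = jωL = j·3757·0.05 = 0 + j187.9 Ω
  Z3: Z = jωL = j·3757·0.074 = 0 + j278 Ω
  Z4: Z = 1/(jωC) = -j/(ω·C) = 0 - j2001 Ω
Step 3 — Ladder network (open output): work backward from the far end, alternating series and parallel combinations. Z_in = 43.9 + j210.9 Ω = 215.4∠78.2° Ω.
Step 4 — Source phasor: V = 114∠-60.6° V = 55.96 - j99.32 V.
Step 5 — Ohm's law: I = V / Z_total = (55.96 - j99.32) / (43.9 + j210.9) = -0.3985 - j0.3484 A.
Step 6 — Convert to polar: |I| = 0.5293 A, ∠I = -138.8°.

I = 0.5293∠-138.8° A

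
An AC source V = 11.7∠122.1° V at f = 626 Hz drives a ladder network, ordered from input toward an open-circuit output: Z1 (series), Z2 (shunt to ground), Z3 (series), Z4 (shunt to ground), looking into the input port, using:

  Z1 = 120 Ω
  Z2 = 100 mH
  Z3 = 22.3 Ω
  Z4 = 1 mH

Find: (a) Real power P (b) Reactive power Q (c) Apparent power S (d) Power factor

Step 1 — Angular frequency: ω = 2π·f = 2π·626 = 3933 rad/s.
Step 2 — Component impedances:
  Z1: Z = R = 120 Ω
  Z2: Z = jωL = j·3933·0.1 = 0 + j393.3 Ω
  Z3: Z = R = 22.3 Ω
  Z4: Z = jωL = j·3933·0.001 = 0 + j3.933 Ω
Step 3 — Ladder network (open output): work backward from the far end, alternating series and parallel combinations. Z_in = 141.8 + j5.118 Ω = 141.9∠2.1° Ω.
Step 4 — Source phasor: V = 11.7∠122.1° V = -6.217 + j9.911 V.
Step 5 — Current: I = V / Z = -0.04127 + j0.07139 A = 0.08246∠120.0° A.
Step 6 — Complex power: S = V·I* = 0.9642 + j0.0348 VA.
Step 7 — Real power: P = Re(S) = 0.9642 W.
Step 8 — Reactive power: Q = Im(S) = 0.0348 VAR.
Step 9 — Apparent power: |S| = 0.9648 VA.
Step 10 — Power factor: PF = P/|S| = 0.9993 (lagging).

(a) P = 0.9642 W  (b) Q = 0.0348 VAR  (c) S = 0.9648 VA  (d) PF = 0.9993 (lagging)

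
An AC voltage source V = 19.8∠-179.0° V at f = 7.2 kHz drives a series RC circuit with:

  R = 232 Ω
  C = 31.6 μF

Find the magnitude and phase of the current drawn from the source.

Step 1 — Angular frequency: ω = 2π·f = 2π·7200 = 4.524e+04 rad/s.
Step 2 — Component impedances:
  R: Z = R = 232 Ω
  C: Z = 1/(jωC) = -j/(ω·C) = 0 - j0.6995 Ω
Step 3 — Series combination: Z_total = R + C = 232 - j0.6995 Ω = 232∠-0.2° Ω.
Step 4 — Source phasor: V = 19.8∠-179.0° V = -19.8 - j0.3456 V.
Step 5 — Ohm's law: I = V / Z_total = (-19.8 - j0.3456) / (232 - j0.6995) = -0.08533 - j0.001747 A.
Step 6 — Convert to polar: |I| = 0.08534 A, ∠I = -178.8°.

I = 0.08534∠-178.8° A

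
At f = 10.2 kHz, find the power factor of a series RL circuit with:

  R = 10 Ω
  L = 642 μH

Step 1 — Angular frequency: ω = 2π·f = 2π·1.02e+04 = 6.409e+04 rad/s.
Step 2 — Component impedances:
  R: Z = R = 10 Ω
  L: Z = jωL = j·6.409e+04·0.000642 = 0 + j41.14 Ω
Step 3 — Series combination: Z_total = R + L = 10 + j41.14 Ω = 42.34∠76.3° Ω.
Step 4 — Power factor: PF = cos(φ) = Re(Z)/|Z| = 10/42.34 = 0.2362.
Step 5 — Type: Im(Z) = 41.14 ⇒ lagging (phase φ = 76.3°).

PF = 0.2362 (lagging, φ = 76.3°)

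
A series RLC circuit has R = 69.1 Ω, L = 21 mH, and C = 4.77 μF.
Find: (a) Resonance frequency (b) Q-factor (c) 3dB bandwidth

Step 1 — Resonance: ω₀ = 1/√(LC) = 1/√(0.021·4.77e-06) = 3160 rad/s.
Step 2 — f₀ = ω₀/(2π) = 502.9 Hz.
Step 3 — Series Q: Q = ω₀L/R = 3160·0.021/69.1 = 0.9602.
Step 4 — Bandwidth: Δω = ω₀/Q = 3290 rad/s; BW = Δω/(2π) = 523.7 Hz.

(a) f₀ = 502.9 Hz  (b) Q = 0.9602  (c) BW = 523.7 Hz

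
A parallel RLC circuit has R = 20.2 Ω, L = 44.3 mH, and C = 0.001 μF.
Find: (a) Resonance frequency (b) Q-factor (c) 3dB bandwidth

Step 1 — Resonance: ω₀ = 1/√(LC) = 1/√(0.0443·1e-09) = 1.502e+05 rad/s.
Step 2 — f₀ = ω₀/(2π) = 2.391e+04 Hz.
Step 3 — Parallel Q: Q = R/(ω₀L) = 20.2/(1.502e+05·0.0443) = 0.003035.
Step 4 — Bandwidth: Δω = ω₀/Q = 4.95e+07 rad/s; BW = Δω/(2π) = 7.879e+06 Hz.

(a) f₀ = 2.391e+04 Hz  (b) Q = 0.003035  (c) BW = 7.879e+06 Hz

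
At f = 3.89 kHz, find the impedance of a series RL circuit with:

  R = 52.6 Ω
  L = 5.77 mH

Step 1 — Angular frequency: ω = 2π·f = 2π·3890 = 2.444e+04 rad/s.
Step 2 — Component impedances:
  R: Z = R = 52.6 Ω
  L: Z = jωL = j·2.444e+04·0.00577 = 0 + j141 Ω
Step 3 — Series combination: Z_total = R + L = 52.6 + j141 Ω = 150.5∠69.5° Ω.

Z = 52.6 + j141 Ω = 150.5∠69.5° Ω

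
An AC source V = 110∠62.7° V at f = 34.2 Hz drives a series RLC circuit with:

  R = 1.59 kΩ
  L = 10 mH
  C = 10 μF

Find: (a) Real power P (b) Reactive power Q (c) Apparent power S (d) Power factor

Step 1 — Angular frequency: ω = 2π·f = 2π·34.2 = 214.9 rad/s.
Step 2 — Component impedances:
  R: Z = R = 1590 Ω
  L: Z = jωL = j·214.9·0.01 = 0 + j2.149 Ω
  C: Z = 1/(jωC) = -j/(ω·C) = 0 - j465.4 Ω
Step 3 — Series combination: Z_total = R + L + C = 1590 - j463.2 Ω = 1656∠-16.2° Ω.
Step 4 — Source phasor: V = 110∠62.7° V = 50.45 + j97.75 V.
Step 5 — Current: I = V / Z = 0.01274 + j0.06519 A = 0.06642∠78.9° A.
Step 6 — Complex power: S = V·I* = 7.015 - j2.044 VA.
Step 7 — Real power: P = Re(S) = 7.015 W.
Step 8 — Reactive power: Q = Im(S) = -2.044 VAR.
Step 9 — Apparent power: |S| = 7.306 VA.
Step 10 — Power factor: PF = P/|S| = 0.9601 (leading).

(a) P = 7.015 W  (b) Q = -2.044 VAR  (c) S = 7.306 VA  (d) PF = 0.9601 (leading)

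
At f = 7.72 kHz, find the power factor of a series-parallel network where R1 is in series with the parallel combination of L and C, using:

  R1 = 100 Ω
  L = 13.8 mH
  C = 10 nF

Step 1 — Angular frequency: ω = 2π·f = 2π·7720 = 4.851e+04 rad/s.
Step 2 — Component impedances:
  R1: Z = R = 100 Ω
  L: Z = jωL = j·4.851e+04·0.0138 = 0 + j669.4 Ω
  C: Z = 1/(jωC) = -j/(ω·C) = 0 - j2062 Ω
Step 3 — Parallel branch: L || C = 1/(1/L + 1/C) = 0 + j991.2 Ω.
Step 4 — Series with R1: Z_total = R1 + (L || C) = 100 + j991.2 Ω = 996.3∠84.2° Ω.
Step 5 — Power factor: PF = cos(φ) = Re(Z)/|Z| = 100/996.3 = 0.1004.
Step 6 — Type: Im(Z) = 991.2 ⇒ lagging (phase φ = 84.2°).

PF = 0.1004 (lagging, φ = 84.2°)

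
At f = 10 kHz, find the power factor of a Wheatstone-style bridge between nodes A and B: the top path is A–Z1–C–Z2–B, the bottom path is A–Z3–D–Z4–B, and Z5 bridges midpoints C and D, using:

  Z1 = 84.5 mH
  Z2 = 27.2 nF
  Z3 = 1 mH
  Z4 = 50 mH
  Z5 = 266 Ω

Step 1 — Angular frequency: ω = 2π·f = 2π·1e+04 = 6.283e+04 rad/s.
Step 2 — Component impedances:
  Z1: Z = jωL = j·6.283e+04·0.0845 = 0 + j5309 Ω
  Z2: Z = 1/(jωC) = -j/(ω·C) = 0 - j585.1 Ω
  Z3: Z = jωL = j·6.283e+04·0.001 = 0 + j62.83 Ω
  Z4: Z = jωL = j·6.283e+04·0.05 = 0 + j3142 Ω
  Z5: Z = R = 266 Ω
Step 3 — Bridge requires nodal analysis (the Z5 bridge couples midpoints C and D, so the two paths cannot be reduced to a simple series/parallel combination). Setting node B to ground and injecting 1 A at node A, the 3-node admittance system at A, C, D solves to V_A = Z_AB = 385 - j597.8 Ω = 711.1∠-57.2° Ω.
Step 4 — Power factor: PF = cos(φ) = Re(Z)/|Z| = 385/711.1 = 0.5414.
Step 5 — Type: Im(Z) = -597.8 ⇒ leading (phase φ = -57.2°).

PF = 0.5414 (leading, φ = -57.2°)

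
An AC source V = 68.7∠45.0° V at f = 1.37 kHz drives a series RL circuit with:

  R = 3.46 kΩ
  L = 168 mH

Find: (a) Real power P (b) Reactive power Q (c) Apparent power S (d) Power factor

Step 1 — Angular frequency: ω = 2π·f = 2π·1370 = 8608 rad/s.
Step 2 — Component impedances:
  R: Z = R = 3460 Ω
  L: Z = jωL = j·8608·0.168 = 0 + j1446 Ω
Step 3 — Series combination: Z_total = R + L = 3460 + j1446 Ω = 3750∠22.7° Ω.
Step 4 — Source phasor: V = 68.7∠45.0° V = 48.58 + j48.58 V.
Step 5 — Current: I = V / Z = 0.01695 + j0.006957 A = 0.01832∠22.3° A.
Step 6 — Complex power: S = V·I* = 1.161 + j0.4853 VA.
Step 7 — Real power: P = Re(S) = 1.161 W.
Step 8 — Reactive power: Q = Im(S) = 0.4853 VAR.
Step 9 — Apparent power: |S| = 1.259 VA.
Step 10 — Power factor: PF = P/|S| = 0.9227 (lagging).

(a) P = 1.161 W  (b) Q = 0.4853 VAR  (c) S = 1.259 VA  (d) PF = 0.9227 (lagging)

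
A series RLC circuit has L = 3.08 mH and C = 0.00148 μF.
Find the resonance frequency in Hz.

Step 1 — Resonance condition Im(Z)=0 gives ω₀ = 1/√(LC).
Step 2 — ω₀ = 1/√(0.00308·1.48e-09) = 4.684e+05 rad/s.
Step 3 — f₀ = ω₀/(2π) = 7.454e+04 Hz.

f₀ = 7.454e+04 Hz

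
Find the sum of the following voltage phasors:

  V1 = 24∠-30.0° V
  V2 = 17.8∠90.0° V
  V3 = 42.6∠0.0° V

Step 1 — Convert each phasor to rectangular form:
  V1 = 24·(cos(-30.0°) + j·sin(-30.0°)) = 20.78 - j12 V
  V2 = 17.8·(cos(90.0°) + j·sin(90.0°)) = 0 + j17.8 V
  V3 = 42.6·(cos(0.0°) + j·sin(0.0°)) = 42.6 V
Step 2 — Sum components: V_total = 63.38 + j5.8 V.
Step 3 — Convert to polar: |V_total| = 63.65 V, ∠V_total = 5.2°.

V_total = 63.65∠5.2° V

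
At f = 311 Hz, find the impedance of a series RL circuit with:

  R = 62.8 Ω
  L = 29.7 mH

Step 1 — Angular frequency: ω = 2π·f = 2π·311 = 1954 rad/s.
Step 2 — Component impedances:
  R: Z = R = 62.8 Ω
  L: Z = jωL = j·1954·0.0297 = 0 + j58.04 Ω
Step 3 — Series combination: Z_total = R + L = 62.8 + j58.04 Ω = 85.51∠42.7° Ω.

Z = 62.8 + j58.04 Ω = 85.51∠42.7° Ω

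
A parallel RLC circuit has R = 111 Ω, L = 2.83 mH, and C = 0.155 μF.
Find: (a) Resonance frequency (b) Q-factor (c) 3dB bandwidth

Step 1 — Resonance: ω₀ = 1/√(LC) = 1/√(0.00283·1.55e-07) = 4.775e+04 rad/s.
Step 2 — f₀ = ω₀/(2π) = 7599 Hz.
Step 3 — Parallel Q: Q = R/(ω₀L) = 111/(4.775e+04·0.00283) = 0.8215.
Step 4 — Bandwidth: Δω = ω₀/Q = 5.812e+04 rad/s; BW = Δω/(2π) = 9251 Hz.

(a) f₀ = 7599 Hz  (b) Q = 0.8215  (c) BW = 9251 Hz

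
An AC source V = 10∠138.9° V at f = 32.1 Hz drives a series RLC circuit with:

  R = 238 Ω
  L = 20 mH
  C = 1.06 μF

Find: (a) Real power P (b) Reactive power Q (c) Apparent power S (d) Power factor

Step 1 — Angular frequency: ω = 2π·f = 2π·32.1 = 201.7 rad/s.
Step 2 — Component impedances:
  R: Z = R = 238 Ω
  L: Z = jωL = j·201.7·0.02 = 0 + j4.034 Ω
  C: Z = 1/(jωC) = -j/(ω·C) = 0 - j4677 Ω
Step 3 — Series combination: Z_total = R + L + C = 238 - j4673 Ω = 4679∠-87.1° Ω.
Step 4 — Source phasor: V = 10∠138.9° V = -7.536 + j6.574 V.
Step 5 — Current: I = V / Z = -0.001485 - j0.001537 A = 0.002137∠-134.0° A.
Step 6 — Complex power: S = V·I* = 0.001087 - j0.02134 VA.
Step 7 — Real power: P = Re(S) = 0.001087 W.
Step 8 — Reactive power: Q = Im(S) = -0.02134 VAR.
Step 9 — Apparent power: |S| = 0.02137 VA.
Step 10 — Power factor: PF = P/|S| = 0.05086 (leading).

(a) P = 0.001087 W  (b) Q = -0.02134 VAR  (c) S = 0.02137 VA  (d) PF = 0.05086 (leading)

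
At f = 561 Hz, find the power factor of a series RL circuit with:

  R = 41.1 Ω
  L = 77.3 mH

Step 1 — Angular frequency: ω = 2π·f = 2π·561 = 3525 rad/s.
Step 2 — Component impedances:
  R: Z = R = 41.1 Ω
  L: Z = jωL = j·3525·0.0773 = 0 + j272.5 Ω
Step 3 — Series combination: Z_total = R + L = 41.1 + j272.5 Ω = 275.6∠81.4° Ω.
Step 4 — Power factor: PF = cos(φ) = Re(Z)/|Z| = 41.1/275.55 = 0.1492.
Step 5 — Type: Im(Z) = 272.5 ⇒ lagging (phase φ = 81.4°).

PF = 0.1492 (lagging, φ = 81.4°)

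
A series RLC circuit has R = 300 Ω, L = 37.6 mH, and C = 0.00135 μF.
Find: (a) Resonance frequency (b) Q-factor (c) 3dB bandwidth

Step 1 — Resonance: ω₀ = 1/√(LC) = 1/√(0.0376·1.35e-09) = 1.404e+05 rad/s.
Step 2 — f₀ = ω₀/(2π) = 2.234e+04 Hz.
Step 3 — Series Q: Q = ω₀L/R = 1.404e+05·0.0376/300 = 17.59.
Step 4 — Bandwidth: Δω = ω₀/Q = 7979 rad/s; BW = Δω/(2π) = 1270 Hz.

(a) f₀ = 2.234e+04 Hz  (b) Q = 17.59  (c) BW = 1270 Hz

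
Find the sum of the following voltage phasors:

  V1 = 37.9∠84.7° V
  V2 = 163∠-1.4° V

Step 1 — Convert each phasor to rectangular form:
  V1 = 37.9·(cos(84.7°) + j·sin(84.7°)) = 3.501 + j37.74 V
  V2 = 163·(cos(-1.4°) + j·sin(-1.4°)) = 163 - j3.982 V
Step 2 — Sum components: V_total = 166.5 + j33.76 V.
Step 3 — Convert to polar: |V_total| = 169.8 V, ∠V_total = 11.5°.

V_total = 169.8∠11.5° V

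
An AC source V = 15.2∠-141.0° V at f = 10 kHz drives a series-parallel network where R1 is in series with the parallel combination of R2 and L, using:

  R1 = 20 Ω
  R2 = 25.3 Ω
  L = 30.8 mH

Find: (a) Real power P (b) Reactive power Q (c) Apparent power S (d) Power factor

Step 1 — Angular frequency: ω = 2π·f = 2π·1e+04 = 6.283e+04 rad/s.
Step 2 — Component impedances:
  R1: Z = R = 20 Ω
  R2: Z = R = 25.3 Ω
  L: Z = jωL = j·6.283e+04·0.0308 = 0 + j1935 Ω
Step 3 — Parallel branch: R2 || L = 1/(1/R2 + 1/L) = 25.3 + j0.3307 Ω.
Step 4 — Series with R1: Z_total = R1 + (R2 || L) = 45.3 + j0.3307 Ω = 45.3∠0.4° Ω.
Step 5 — Source phasor: V = 15.2∠-141.0° V = -11.81 - j9.566 V.
Step 6 — Current: I = V / Z = -0.2623 - j0.2093 A = 0.3356∠-141.4° A.
Step 7 — Complex power: S = V·I* = 5.1 + j0.03724 VA.
Step 8 — Real power: P = Re(S) = 5.1 W.
Step 9 — Reactive power: Q = Im(S) = 0.03724 VAR.
Step 10 — Apparent power: |S| = 5.101 VA.
Step 11 — Power factor: PF = P/|S| = 1 (lagging).

(a) P = 5.1 W  (b) Q = 0.03724 VAR  (c) S = 5.101 VA  (d) PF = 1 (lagging)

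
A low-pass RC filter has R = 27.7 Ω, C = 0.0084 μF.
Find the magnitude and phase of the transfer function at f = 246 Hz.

Step 1 — Angular frequency: ω = 2π·246 = 1546 rad/s.
Step 2 — Transfer function: H(jω) = 1/(1 + jωRC).
Step 3 — Denominator: 1 + jωRC = 1 + j·1546·27.7·8.4e-09 = 1 + j0.0003596.
Step 4 — H = 1 - j0.0003596.
Step 5 — Magnitude: |H| = 1 (-0.0 dB); phase: φ = -0.0°.

|H| = 1 (-0.0 dB), φ = -0.0°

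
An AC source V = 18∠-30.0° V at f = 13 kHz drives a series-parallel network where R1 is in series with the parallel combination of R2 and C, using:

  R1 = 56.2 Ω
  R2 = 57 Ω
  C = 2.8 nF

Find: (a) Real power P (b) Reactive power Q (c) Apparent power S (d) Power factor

Step 1 — Angular frequency: ω = 2π·f = 2π·1.3e+04 = 8.168e+04 rad/s.
Step 2 — Component impedances:
  R1: Z = R = 56.2 Ω
  R2: Z = R = 57 Ω
  C: Z = 1/(jωC) = -j/(ω·C) = 0 - j4372 Ω
Step 3 — Parallel branch: R2 || C = 1/(1/R2 + 1/C) = 56.99 - j0.7429 Ω.
Step 4 — Series with R1: Z_total = R1 + (R2 || C) = 113.2 - j0.7429 Ω = 113.2∠-0.4° Ω.
Step 5 — Source phasor: V = 18∠-30.0° V = 15.59 - j9 V.
Step 6 — Current: I = V / Z = 0.1382 - j0.0786 A = 0.159∠-29.6° A.
Step 7 — Complex power: S = V·I* = 2.862 - j0.01879 VA.
Step 8 — Real power: P = Re(S) = 2.862 W.
Step 9 — Reactive power: Q = Im(S) = -0.01879 VAR.
Step 10 — Apparent power: |S| = 2.862 VA.
Step 11 — Power factor: PF = P/|S| = 1 (leading).

(a) P = 2.862 W  (b) Q = -0.01879 VAR  (c) S = 2.862 VA  (d) PF = 1 (leading)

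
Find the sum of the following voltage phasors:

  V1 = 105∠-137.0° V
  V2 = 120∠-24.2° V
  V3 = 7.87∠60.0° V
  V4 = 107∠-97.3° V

Step 1 — Convert each phasor to rectangular form:
  V1 = 105·(cos(-137.0°) + j·sin(-137.0°)) = -76.79 - j71.61 V
  V2 = 120·(cos(-24.2°) + j·sin(-24.2°)) = 109.5 - j49.19 V
  V3 = 7.87·(cos(60.0°) + j·sin(60.0°)) = 3.935 + j6.816 V
  V4 = 107·(cos(-97.3°) + j·sin(-97.3°)) = -13.6 - j106.1 V
Step 2 — Sum components: V_total = 23 - j220.1 V.
Step 3 — Convert to polar: |V_total| = 221.3 V, ∠V_total = -84.0°.

V_total = 221.3∠-84.0° V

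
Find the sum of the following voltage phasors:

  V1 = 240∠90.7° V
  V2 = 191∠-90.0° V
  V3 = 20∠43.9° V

Step 1 — Convert each phasor to rectangular form:
  V1 = 240·(cos(90.7°) + j·sin(90.7°)) = -2.932 + j240 V
  V2 = 191·(cos(-90.0°) + j·sin(-90.0°)) = 0 - j191 V
  V3 = 20·(cos(43.9°) + j·sin(43.9°)) = 14.41 + j13.87 V
Step 2 — Sum components: V_total = 11.48 + j62.85 V.
Step 3 — Convert to polar: |V_total| = 63.89 V, ∠V_total = 79.6°.

V_total = 63.89∠79.6° V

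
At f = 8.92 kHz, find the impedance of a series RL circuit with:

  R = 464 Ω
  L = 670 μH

Step 1 — Angular frequency: ω = 2π·f = 2π·8920 = 5.605e+04 rad/s.
Step 2 — Component impedances:
  R: Z = R = 464 Ω
  L: Z = jωL = j·5.605e+04·0.00067 = 0 + j37.55 Ω
Step 3 — Series combination: Z_total = R + L = 464 + j37.55 Ω = 465.5∠4.6° Ω.

Z = 464 + j37.55 Ω = 465.5∠4.6° Ω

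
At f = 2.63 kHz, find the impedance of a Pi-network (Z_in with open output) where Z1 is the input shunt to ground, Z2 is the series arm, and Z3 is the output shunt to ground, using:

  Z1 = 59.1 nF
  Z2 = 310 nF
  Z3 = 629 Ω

Step 1 — Angular frequency: ω = 2π·f = 2π·2630 = 1.652e+04 rad/s.
Step 2 — Component impedances:
  Z1: Z = 1/(jωC) = -j/(ω·C) = 0 - j1024 Ω
  Z2: Z = 1/(jωC) = -j/(ω·C) = 0 - j195.2 Ω
  Z3: Z = R = 629 Ω
Step 3 — With open output, the series arm Z2 and the output shunt Z3 appear in series to ground: Z2 + Z3 = 629 - j195.2 Ω.
Step 4 — Parallel with input shunt Z1: Z_in = Z1 || (Z2 + Z3) = 350.4 - j344.7 Ω = 491.6∠-44.5° Ω.

Z = 350.4 - j344.7 Ω = 491.6∠-44.5° Ω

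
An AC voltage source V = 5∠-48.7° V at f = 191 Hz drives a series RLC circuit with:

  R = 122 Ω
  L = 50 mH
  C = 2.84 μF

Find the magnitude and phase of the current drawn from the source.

Step 1 — Angular frequency: ω = 2π·f = 2π·191 = 1200 rad/s.
Step 2 — Component impedances:
  R: Z = R = 122 Ω
  L: Z = jωL = j·1200·0.05 = 0 + j60 Ω
  C: Z = 1/(jωC) = -j/(ω·C) = 0 - j293.4 Ω
Step 3 — Series combination: Z_total = R + L + C = 122 - j233.4 Ω = 263.4∠-62.4° Ω.
Step 4 — Source phasor: V = 5∠-48.7° V = 3.3 - j3.756 V.
Step 5 — Ohm's law: I = V / Z_total = (3.3 - j3.756) / (122 - j233.4) = 0.01844 + j0.004498 A.
Step 6 — Convert to polar: |I| = 0.01899 A, ∠I = 13.7°.

I = 0.01899∠13.7° A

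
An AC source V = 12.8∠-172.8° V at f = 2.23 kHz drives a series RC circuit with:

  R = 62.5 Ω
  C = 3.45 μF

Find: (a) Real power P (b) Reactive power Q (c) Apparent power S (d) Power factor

Step 1 — Angular frequency: ω = 2π·f = 2π·2230 = 1.401e+04 rad/s.
Step 2 — Component impedances:
  R: Z = R = 62.5 Ω
  C: Z = 1/(jωC) = -j/(ω·C) = 0 - j20.69 Ω
Step 3 — Series combination: Z_total = R + C = 62.5 - j20.69 Ω = 65.83∠-18.3° Ω.
Step 4 — Source phasor: V = 12.8∠-172.8° V = -12.7 - j1.604 V.
Step 5 — Current: I = V / Z = -0.1755 - j0.08375 A = 0.1944∠-154.5° A.
Step 6 — Complex power: S = V·I* = 2.363 - j0.782 VA.
Step 7 — Real power: P = Re(S) = 2.363 W.
Step 8 — Reactive power: Q = Im(S) = -0.782 VAR.
Step 9 — Apparent power: |S| = 2.489 VA.
Step 10 — Power factor: PF = P/|S| = 0.9493 (leading).

(a) P = 2.363 W  (b) Q = -0.782 VAR  (c) S = 2.489 VA  (d) PF = 0.9493 (leading)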